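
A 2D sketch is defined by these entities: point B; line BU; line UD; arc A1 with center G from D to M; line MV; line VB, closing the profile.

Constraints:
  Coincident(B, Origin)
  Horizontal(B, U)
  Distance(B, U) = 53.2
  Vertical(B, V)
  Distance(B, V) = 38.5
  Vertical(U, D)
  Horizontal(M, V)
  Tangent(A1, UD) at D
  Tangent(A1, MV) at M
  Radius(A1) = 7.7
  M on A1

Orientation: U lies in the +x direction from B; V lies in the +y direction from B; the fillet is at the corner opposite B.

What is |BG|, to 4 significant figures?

54.94

B and V share the same x with |BV| = 38.5 and V on the +y side, so V = (0.000, 38.50). The virtual corner opposite B is at (53.20, 38.50). The tangent condition forces GD to be normal to UD and since A1 is tangent to MV there, GM ⟂ MV, with radius 7.7, so the center G sits 7.7 in from both sides at G = (45.50, 30.80). Then |BG| = |G − B| = 54.94.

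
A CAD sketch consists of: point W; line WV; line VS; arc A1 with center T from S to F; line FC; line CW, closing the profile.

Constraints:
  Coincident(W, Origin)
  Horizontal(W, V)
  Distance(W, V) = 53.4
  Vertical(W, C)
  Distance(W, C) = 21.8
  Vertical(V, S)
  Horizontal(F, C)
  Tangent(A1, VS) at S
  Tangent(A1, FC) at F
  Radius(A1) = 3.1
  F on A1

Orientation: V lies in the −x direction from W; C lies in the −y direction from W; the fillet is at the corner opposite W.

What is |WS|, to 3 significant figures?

56.6

The virtual corner opposite W is at (-53.4, -21.8). Since A1 is tangent to VS there, TS ⟂ VS and tangency of A1 to FC means the radius TF is perpendicular to FC, with radius 3.1, so the center T sits 3.1 in from both sides at T = (-50.3, -18.7). That places the tangent points at S = (-53.4, -18.7) on VS and F = (-50.3, -21.8) on FC. Then |WS| = |S − W| = 56.6.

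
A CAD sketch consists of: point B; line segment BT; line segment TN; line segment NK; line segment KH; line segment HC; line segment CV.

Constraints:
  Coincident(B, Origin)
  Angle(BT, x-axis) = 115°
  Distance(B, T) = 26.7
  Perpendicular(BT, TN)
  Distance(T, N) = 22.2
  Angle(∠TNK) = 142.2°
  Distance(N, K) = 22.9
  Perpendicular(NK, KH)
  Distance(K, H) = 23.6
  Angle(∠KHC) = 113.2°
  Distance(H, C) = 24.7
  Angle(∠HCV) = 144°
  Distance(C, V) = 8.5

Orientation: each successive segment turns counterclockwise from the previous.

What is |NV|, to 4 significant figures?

32.47

B is at the origin; BT runs at 115.0° with length 26.7, so T = (-11.28, 24.20). BT is perpendicular to TN, so TN runs at -155.0°; with |TN| = 22.2, N = (-31.40, 14.82). ∠TNK = 142.2° gives NK at -117.2° from the x-axis; with |NK| = 22.9, K = (-41.87, -5.551). The perpendicularity gives KH at right angles to NK, so KH runs at -27.20°; with |KH| = 23.6, H = (-20.88, -16.34). ∠KHC = 113.2° gives HC at 39.60° from the x-axis; with |HC| = 24.7, C = (-1.850, -0.5945). ∠HCV = 144.0° gives CV at 75.60° from the x-axis; with |CV| = 8.5, V = (0.2643, 7.638). Then |NV| = |V − N| = 32.47.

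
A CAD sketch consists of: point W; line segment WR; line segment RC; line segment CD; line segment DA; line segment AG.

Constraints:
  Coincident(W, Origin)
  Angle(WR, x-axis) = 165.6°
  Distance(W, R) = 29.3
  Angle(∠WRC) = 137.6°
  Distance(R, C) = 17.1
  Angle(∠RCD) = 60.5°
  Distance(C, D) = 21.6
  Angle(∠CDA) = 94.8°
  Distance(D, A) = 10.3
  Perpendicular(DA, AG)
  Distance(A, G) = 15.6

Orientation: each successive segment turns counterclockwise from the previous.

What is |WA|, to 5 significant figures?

19.467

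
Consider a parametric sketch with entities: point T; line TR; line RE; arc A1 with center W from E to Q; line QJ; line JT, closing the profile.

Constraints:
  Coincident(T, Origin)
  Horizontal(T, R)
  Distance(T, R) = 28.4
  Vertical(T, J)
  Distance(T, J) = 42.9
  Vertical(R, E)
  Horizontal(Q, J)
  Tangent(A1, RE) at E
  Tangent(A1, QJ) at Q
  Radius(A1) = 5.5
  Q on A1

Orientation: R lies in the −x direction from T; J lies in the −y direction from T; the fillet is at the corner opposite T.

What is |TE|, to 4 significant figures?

46.96

T is at the origin; T and R share the same y with |TR| = 28.4 and R on the −x side, so R = (-28.40, 0.000). T and J share the same x with |TJ| = 42.9 and J on the −y side, so J = (0.000, -42.90). The virtual corner opposite T is at (-28.40, -42.90). Since A1 is tangent to RE there, WE ⟂ RE and tangency of A1 to QJ means the radius WQ is perpendicular to QJ, with radius 5.5, so the center W sits 5.5 in from both sides at W = (-22.90, -37.40). That places the tangent points at E = (-28.40, -37.40) on RE and Q = (-22.90, -42.90) on QJ. Then |TE| = |E − T| = 46.96.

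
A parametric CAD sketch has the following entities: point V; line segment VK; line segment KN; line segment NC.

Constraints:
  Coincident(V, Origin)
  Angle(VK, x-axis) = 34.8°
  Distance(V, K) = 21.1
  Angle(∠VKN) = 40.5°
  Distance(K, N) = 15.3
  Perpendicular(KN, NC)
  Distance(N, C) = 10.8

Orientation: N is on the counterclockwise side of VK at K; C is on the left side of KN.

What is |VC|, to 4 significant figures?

2.997

V is at the origin; VK runs at 34.8° with length 21.1, so K = 21.1·(cos 34.8°, sin 34.8°) = (17.33, 12.04). ∠VKN = 40.5°, so KN runs at 34.8° + (180° − 40.5°) = 174.3° from the x-axis; with |KN| = 15.3, N = K + 15.3·(cos 174.3°, sin 174.3°) = (2.102, 13.56). KN ⟂ NC; with |NC| = 10.8 on the left of KN, C = N + 10.8·(-0.09932, -0.9951) = (1.029, 2.815). Then |VC| = |C − V| = 2.997.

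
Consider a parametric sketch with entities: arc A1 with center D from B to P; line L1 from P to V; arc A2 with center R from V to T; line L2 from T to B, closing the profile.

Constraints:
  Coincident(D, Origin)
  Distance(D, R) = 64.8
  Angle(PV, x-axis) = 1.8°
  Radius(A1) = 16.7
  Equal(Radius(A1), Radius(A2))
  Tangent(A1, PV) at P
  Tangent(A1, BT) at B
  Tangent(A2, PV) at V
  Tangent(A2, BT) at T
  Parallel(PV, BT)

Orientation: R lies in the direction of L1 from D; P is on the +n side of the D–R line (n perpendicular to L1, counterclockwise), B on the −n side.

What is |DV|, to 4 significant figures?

66.92

The slot axis is L1's direction at 1.8°, so u = (cos 1.8°, sin 1.8°) = (0.9995, 0.03141) and n = (−sin 1.8°, cos 1.8°) = (-0.03141, 0.9995). D is at the origin and R lies 64.8 along u from D, so R = 64.8·u = (64.77, 2.035). Tangency of A1 to both parallel lines with radius 16.7 puts P and B at D ± 16.7·n: P = (-0.5246, 16.69), B = (0.5246, -16.69). Equal radii place V and T the same way about R: V = R + 16.7·n = (64.24, 18.73), T = R − 16.7·n = (65.29, -14.66). Then |DV| = |V − D| = 66.92.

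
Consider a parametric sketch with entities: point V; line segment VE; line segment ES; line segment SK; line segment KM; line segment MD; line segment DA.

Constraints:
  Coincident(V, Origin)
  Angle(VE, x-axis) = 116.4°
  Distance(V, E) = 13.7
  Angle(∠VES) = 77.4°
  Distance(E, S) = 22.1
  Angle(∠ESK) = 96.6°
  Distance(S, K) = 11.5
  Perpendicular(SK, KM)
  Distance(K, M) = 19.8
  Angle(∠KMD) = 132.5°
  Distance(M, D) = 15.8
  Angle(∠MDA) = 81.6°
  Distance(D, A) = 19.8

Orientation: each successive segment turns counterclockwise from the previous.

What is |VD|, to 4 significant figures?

15.01

V is at the origin; VE runs at 116.4° with length 13.7, so E = (-6.092, 12.27). ∠VES = 77.4° gives ES at -141.0° from the x-axis; with |ES| = 22.1, S = (-23.27, -1.637). ∠ESK = 96.6° gives SK at -57.60° from the x-axis; with |SK| = 11.5, K = (-17.10, -11.35). SK is perpendicular to KM, so KM runs at 32.40°; with |KM| = 19.8, M = (-0.3867, -0.7371). ∠KMD = 132.5° gives MD at 79.90° from the x-axis; with |MD| = 15.8, D = (2.384, 14.82). Then |VD| = |D − V| = 15.01.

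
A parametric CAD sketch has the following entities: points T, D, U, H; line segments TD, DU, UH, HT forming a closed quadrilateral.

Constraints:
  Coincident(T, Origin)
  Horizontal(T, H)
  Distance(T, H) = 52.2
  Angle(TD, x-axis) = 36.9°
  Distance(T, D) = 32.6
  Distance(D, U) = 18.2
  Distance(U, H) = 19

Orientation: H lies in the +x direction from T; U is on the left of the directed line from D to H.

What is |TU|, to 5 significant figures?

47.345

T is at the origin; TH is horizontal with |TH| = 52.2 and H in +x, so H = (52.2, 0). TD runs at 36.9° with |TD| = 32.6, so D = (26.070, 19.574). U is determined by |DU| = 18.2 and |UH| = 19.0 together: it lies at the intersection of circle(D, 18.2) and circle(H, 19.0). With |DH| = 32.648, the foot of the radical line on DH is 15.868 from D and the perpendicular offset is √(18.2² − 15.868²) = 8.9125. Taking the left-of-DH solution: U = (44.113, 17.193).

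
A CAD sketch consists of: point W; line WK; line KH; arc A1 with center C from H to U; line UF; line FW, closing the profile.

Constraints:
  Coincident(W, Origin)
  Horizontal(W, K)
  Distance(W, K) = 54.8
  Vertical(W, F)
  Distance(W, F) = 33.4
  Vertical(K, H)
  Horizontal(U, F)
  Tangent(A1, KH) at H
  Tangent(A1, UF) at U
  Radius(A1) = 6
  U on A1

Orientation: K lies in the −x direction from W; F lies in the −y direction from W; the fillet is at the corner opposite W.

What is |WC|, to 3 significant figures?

56.0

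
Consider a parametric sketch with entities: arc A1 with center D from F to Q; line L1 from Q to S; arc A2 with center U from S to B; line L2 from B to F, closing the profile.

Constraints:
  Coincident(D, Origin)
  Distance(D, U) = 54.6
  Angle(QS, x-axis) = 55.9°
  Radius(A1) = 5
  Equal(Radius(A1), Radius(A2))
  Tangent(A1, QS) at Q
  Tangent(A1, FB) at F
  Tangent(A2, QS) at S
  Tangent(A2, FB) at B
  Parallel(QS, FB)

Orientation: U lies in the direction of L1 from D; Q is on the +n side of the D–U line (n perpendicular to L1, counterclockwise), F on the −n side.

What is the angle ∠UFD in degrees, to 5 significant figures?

84.768°

The slot axis is L1's direction at 55.9°, so u = (cos 55.9°, sin 55.9°) = (0.56064, 0.82806) and n = (−sin 55.9°, cos 55.9°) = (-0.82806, 0.56064). D is at the origin and U lies 54.6 along u from D, so U = 54.6·u = (30.611, 45.212). Tangency of A1 to both parallel lines with radius 5.0 puts Q and F at D ± 5.0·n: Q = (-4.1403, 2.8032), F = (4.1403, -2.8032). Then cos ∠UFD = FU·FD / (|FU||FD|), giving 84.768°.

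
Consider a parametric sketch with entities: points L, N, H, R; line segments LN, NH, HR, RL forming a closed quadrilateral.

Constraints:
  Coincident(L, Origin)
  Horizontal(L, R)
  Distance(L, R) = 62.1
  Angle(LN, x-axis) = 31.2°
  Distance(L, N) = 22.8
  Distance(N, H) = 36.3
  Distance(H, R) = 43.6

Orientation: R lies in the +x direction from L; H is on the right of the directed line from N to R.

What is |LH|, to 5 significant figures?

35.118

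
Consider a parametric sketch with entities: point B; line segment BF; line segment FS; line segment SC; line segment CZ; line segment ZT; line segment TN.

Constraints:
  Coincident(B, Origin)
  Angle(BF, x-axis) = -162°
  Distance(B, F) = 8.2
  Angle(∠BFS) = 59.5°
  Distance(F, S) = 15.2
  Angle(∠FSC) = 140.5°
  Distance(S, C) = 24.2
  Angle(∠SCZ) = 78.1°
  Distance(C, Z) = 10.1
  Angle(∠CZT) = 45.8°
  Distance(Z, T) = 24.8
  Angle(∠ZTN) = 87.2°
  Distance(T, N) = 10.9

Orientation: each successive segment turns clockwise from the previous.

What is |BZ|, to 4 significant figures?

26.27

B is at the origin; BF runs at -162.0° with length 8.2, so F = (-7.799, -2.534). ∠BFS = 59.5° gives FS at 77.50° from the x-axis; with |FS| = 15.2, S = (-4.509, 12.31). ∠FSC = 140.5° gives SC at 38.00° from the x-axis; with |SC| = 24.2, C = (14.56, 27.20). ∠SCZ = 78.1° gives CZ at -63.90° from the x-axis; with |CZ| = 10.1, Z = (19.00, 18.13). Then |BZ| = |Z − B| = 26.27.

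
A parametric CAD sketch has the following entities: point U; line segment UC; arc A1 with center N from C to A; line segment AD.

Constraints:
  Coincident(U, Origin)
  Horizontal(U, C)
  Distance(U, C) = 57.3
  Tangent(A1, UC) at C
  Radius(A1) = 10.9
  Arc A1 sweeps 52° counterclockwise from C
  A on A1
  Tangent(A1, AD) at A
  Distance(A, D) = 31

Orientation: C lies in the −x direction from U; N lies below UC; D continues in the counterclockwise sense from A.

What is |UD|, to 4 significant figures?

89.66

On A1, C sits at bearing 90° from N; a 52° counterclockwise sweep puts A at bearing 142°, so A = N + 10.9·(cos 142°, sin 142°) = (-65.89, -4.189). A1 meets AD tangentially, so NA is at right angles to AD, so AD runs along (−sin 142°, cos 142°); with |AD| = 31.0, D = (-84.97, -28.62). Then |UD| = |D − U| = 89.66.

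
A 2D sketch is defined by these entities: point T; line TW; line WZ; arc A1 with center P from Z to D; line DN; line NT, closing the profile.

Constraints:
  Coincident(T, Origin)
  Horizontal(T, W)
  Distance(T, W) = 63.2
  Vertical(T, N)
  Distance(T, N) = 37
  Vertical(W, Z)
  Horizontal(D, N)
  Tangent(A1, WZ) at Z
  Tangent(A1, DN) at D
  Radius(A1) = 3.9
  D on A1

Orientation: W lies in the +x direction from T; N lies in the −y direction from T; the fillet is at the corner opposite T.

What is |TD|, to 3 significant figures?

69.9

T is at the origin; TW is horizontal with |TW| = 63.2 and W on the +x side, so W = (63.2, 0.00). T and N share the same x with |TN| = 37.0 and N on the −y side, so N = (0.00, -37.0). The virtual corner opposite T is at (63.2, -37.0). Tangency of A1 to WZ means the radius PZ is perpendicular to WZ and A1 meets DN tangentially, so PD is at right angles to DN, with radius 3.9, so the center P sits 3.9 in from both sides at P = (59.3, -33.1). That places the tangent points at Z = (63.2, -33.1) on WZ and D = (59.3, -37.0) on DN. Then |TD| = |D − T| = 69.9.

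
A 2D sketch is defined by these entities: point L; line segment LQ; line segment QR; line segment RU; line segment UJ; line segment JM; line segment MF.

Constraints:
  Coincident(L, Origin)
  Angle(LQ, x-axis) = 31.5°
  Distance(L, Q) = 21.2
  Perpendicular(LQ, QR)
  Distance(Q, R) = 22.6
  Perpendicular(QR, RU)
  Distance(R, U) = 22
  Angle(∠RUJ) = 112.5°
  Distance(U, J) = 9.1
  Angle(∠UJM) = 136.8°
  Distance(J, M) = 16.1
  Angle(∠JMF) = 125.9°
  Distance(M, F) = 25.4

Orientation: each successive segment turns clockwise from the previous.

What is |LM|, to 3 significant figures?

1.65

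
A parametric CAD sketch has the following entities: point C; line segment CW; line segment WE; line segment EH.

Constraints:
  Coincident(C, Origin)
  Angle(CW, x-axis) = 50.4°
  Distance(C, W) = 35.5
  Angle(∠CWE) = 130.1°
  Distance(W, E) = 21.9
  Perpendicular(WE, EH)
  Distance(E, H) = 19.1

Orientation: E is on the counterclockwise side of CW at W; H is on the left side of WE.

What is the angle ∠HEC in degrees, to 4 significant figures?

58.76°

C is at the origin; CW runs at 50.4° with length 35.5, so W = 35.5·(cos 50.4°, sin 50.4°) = (22.63, 27.35). ∠CWE = 130.1°, so WE runs at 50.4° + (180° − 130.1°) = 100.3° from the x-axis; with |WE| = 21.9, E = W + 21.9·(cos 100.3°, sin 100.3°) = (18.71, 48.90). The perpendicularity gives EH at right angles to WE; with |EH| = 19.1 on the left of WE, H = E + 19.1·(-0.9839, -0.1788) = (-0.07942, 45.49). Then cos ∠HEC = EH·EC / (|EH||EC|), giving 58.76°.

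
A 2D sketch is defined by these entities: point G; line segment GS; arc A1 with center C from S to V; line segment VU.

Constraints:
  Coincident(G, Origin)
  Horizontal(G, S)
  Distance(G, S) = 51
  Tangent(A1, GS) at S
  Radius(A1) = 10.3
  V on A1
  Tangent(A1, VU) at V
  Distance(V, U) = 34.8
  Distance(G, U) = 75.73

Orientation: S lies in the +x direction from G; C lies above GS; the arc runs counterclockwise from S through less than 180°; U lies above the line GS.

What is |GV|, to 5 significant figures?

62.187

Checks: |CV| = 10.30 ✓; ∠(CV, VU) = 90.00° ✓; |VU| = 34.80 ✓; |GU| = 75.73 ✓.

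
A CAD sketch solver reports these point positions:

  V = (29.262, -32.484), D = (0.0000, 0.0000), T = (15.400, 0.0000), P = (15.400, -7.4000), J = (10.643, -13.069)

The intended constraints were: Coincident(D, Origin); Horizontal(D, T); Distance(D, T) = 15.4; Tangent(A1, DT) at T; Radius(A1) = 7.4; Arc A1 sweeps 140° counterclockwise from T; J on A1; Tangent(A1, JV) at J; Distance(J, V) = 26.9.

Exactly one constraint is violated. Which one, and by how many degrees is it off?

Tangent(A1, JV) at J — off by 6.20°.

D = (0.00, 0.00) ✓; D.y = 0.00, T.y = 0.00 ✓; |DT| = 15.40 ✓; ∠(PT, TD) = 90.00° ✓; |PT| = 7.400 ✓; bearing(P→J) − bearing(P→T) = 140.0° ✓; |PJ| = 7.400 ✓; ∠(PJ, JV) = 96.20° ✗; |JV| = 26.90 ✓.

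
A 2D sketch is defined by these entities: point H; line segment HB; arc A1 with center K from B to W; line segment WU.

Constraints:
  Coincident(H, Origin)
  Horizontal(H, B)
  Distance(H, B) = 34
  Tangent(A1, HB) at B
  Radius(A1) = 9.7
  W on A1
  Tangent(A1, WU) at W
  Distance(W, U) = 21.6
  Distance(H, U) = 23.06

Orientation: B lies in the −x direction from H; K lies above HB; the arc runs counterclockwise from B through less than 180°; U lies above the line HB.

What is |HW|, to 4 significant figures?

26.94

Checks: |KW| = 9.700 ✓; ∠(KW, WU) = 90.00° ✓; |WU| = 21.60 ✓; |HU| = 23.06 ✓.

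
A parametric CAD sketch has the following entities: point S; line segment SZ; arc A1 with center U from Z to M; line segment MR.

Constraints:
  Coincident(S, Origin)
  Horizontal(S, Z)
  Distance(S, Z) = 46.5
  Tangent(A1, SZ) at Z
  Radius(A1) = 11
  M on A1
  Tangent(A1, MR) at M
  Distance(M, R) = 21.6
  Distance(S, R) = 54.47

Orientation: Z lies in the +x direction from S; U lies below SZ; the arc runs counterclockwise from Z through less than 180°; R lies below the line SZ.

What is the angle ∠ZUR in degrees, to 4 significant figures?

169.1°

Checks: |UZ| = 11.00 ✓; |UM| = 11.00 ✓; ∠(UM, MR) = 90.00° ✓; |MR| = 21.60 ✓; |SR| = 54.47 ✓.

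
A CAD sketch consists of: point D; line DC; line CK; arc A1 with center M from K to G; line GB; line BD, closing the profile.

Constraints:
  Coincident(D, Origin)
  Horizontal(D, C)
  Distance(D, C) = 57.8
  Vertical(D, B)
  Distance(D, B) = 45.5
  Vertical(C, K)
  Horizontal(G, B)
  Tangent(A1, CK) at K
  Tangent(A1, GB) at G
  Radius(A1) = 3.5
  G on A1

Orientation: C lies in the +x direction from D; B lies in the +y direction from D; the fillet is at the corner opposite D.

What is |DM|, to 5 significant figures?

68.648

D is at the origin; D and C share the same y with |DC| = 57.8 and C on the +x side, so C = (57.800, 0.0000). D and B share the same x with |DB| = 45.5 and B on the +y side, so B = (0.0000, 45.500). The virtual corner opposite D is at (57.800, 45.500). Since A1 is tangent to CK there, MK ⟂ CK and the tangent condition forces MG to be normal to GB, with radius 3.5, so the center M sits 3.5 in from both sides at M = (54.300, 42.000). Then |DM| = |M − D| = 68.648.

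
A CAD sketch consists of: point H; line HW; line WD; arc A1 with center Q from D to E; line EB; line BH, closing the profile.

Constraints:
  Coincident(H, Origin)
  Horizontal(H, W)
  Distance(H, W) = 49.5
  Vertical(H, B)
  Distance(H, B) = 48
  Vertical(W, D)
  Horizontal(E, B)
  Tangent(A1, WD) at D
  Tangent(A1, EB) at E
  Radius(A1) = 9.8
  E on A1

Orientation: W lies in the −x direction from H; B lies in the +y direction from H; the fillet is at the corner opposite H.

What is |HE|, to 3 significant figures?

62.3

H is at the origin; HW is horizontal with |HW| = 49.5 and W on the −x side, so W = (-49.5, 0.00). H and B share the same x with |HB| = 48.0 and B on the +y side, so B = (0.00, 48.0). The virtual corner opposite H is at (-49.5, 48.0). A1 meets WD tangentially, so QD is at right angles to WD and since A1 is tangent to EB there, QE ⟂ EB, with radius 9.8, so the center Q sits 9.8 in from both sides at Q = (-39.7, 38.2). That places the tangent points at D = (-49.5, 38.2) on WD and E = (-39.7, 48.0) on EB. Then |HE| = |E − H| = 62.3.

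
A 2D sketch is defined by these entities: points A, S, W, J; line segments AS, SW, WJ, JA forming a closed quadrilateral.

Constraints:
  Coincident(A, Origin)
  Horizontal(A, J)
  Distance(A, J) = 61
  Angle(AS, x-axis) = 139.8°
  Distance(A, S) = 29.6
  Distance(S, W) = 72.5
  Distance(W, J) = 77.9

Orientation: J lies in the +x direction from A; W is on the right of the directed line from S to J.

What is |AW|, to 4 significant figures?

49.50

Checks: |SW| = 72.50 ✓; |WJ| = 77.90 ✓.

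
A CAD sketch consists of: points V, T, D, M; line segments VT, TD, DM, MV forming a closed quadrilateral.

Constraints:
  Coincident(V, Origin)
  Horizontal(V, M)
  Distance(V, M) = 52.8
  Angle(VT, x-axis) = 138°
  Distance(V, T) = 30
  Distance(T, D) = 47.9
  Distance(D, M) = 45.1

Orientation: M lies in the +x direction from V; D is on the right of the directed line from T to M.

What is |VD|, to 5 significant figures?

18.221

V is at the origin; V and M share the same y with |VM| = 52.8 and M in +x, so M = (52.8, 0). VT runs at 138.0° with |VT| = 30.0, so T = (-22.294, 20.074). D is determined by |TD| = 47.9 and |DM| = 45.1 together: it lies at the intersection of circle(T, 47.9) and circle(M, 45.1). With |TM| = 77.731, the foot of the radical line on TM is 40.541 from T and the perpendicular offset is √(47.9² − 40.541²) = 25.512. Taking the right-of-TM solution: D = (10.283, -15.042).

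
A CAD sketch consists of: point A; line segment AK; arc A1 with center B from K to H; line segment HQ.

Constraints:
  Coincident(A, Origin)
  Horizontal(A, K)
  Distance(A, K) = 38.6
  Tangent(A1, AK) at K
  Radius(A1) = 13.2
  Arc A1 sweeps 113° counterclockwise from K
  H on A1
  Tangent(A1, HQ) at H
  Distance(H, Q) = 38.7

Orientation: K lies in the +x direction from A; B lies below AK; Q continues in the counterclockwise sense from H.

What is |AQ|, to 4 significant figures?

68.13

A is at the origin; AK is horizontal with |AK| = 38.6 and K on the +x side, so K = (38.60, 0.000). The tangent condition forces BK to be normal to AK, so B = K + (0, -13.2) = (38.60, -13.20). On A1, K sits at bearing 90° from B; a 113° counterclockwise sweep puts H at bearing 203°, so H = B + 13.2·(cos 203°, sin 203°) = (26.45, -18.36). A1 meets HQ tangentially, so BH is at right angles to HQ, so HQ runs along (−sin 203°, cos 203°); with |HQ| = 38.7, Q = (41.57, -53.98). Then |AQ| = |Q − A| = 68.13.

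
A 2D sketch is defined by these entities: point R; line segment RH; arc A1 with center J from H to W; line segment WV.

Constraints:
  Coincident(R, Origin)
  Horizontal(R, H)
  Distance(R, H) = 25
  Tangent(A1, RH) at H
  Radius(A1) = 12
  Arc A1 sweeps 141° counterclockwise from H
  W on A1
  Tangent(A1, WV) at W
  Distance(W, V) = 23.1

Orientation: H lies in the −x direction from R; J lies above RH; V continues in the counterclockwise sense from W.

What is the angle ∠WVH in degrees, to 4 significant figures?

34.83°

R is at the origin; RH is horizontal with |RH| = 25.0 and H on the −x side, so H = (-25.00, 0.000). A1 meets RH tangentially, so JH is at right angles to RH, so J = H + (0, 12) = (-25.00, 12.00). On A1, H sits at bearing -90° from J; a 141° counterclockwise sweep puts W at bearing 51°, so W = J + 12.0·(cos 51°, sin 51°) = (-17.45, 21.33). A1 meets WV tangentially, so JW is at right angles to WV, so WV runs along (−sin 51°, cos 51°); with |WV| = 23.1, V = (-35.40, 35.86). Then cos ∠WVH = VW·VH / (|VW||VH|), giving 34.83°.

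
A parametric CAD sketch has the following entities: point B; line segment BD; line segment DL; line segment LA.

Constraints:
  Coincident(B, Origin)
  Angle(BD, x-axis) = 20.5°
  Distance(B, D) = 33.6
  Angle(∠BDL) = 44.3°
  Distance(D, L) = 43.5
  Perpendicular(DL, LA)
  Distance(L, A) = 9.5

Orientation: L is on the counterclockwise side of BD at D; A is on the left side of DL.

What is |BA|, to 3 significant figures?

23.9

B is at the origin; BD runs at 20.5° with length 33.6, so D = 33.6·(cos 20.5°, sin 20.5°) = (31.5, 11.8). ∠BDL = 44.3°, so DL runs at 20.5° + (180° − 44.3°) = 156° from the x-axis; with |DL| = 43.5, L = D + 43.5·(cos 156°, sin 156°) = (-8.33, 29.3). The perpendicularity gives LA at right angles to DL; with |LA| = 9.5 on the left of DL, A = L + 9.5·(-0.404, -0.915) = (-12.2, 20.6). Then |BA| = |A − B| = 23.9.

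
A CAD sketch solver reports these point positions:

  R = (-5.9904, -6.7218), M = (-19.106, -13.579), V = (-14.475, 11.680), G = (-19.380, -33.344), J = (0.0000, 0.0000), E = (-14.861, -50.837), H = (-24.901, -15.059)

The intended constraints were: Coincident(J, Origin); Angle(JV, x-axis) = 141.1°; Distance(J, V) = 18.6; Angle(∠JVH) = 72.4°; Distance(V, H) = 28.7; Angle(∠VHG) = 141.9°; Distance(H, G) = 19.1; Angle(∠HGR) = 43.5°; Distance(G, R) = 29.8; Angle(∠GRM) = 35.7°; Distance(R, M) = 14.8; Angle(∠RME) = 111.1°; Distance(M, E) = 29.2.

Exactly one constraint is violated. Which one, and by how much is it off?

Distance(M, E) = 29.2 — off by 8.30.

J = (0.00, 0.00) ✓; JV at 141.1° ✓; |JV| = 18.60 ✓; ∠JVH = 72.40° ✓; |VH| = 28.70 ✓; ∠VHG = 141.9° ✓; |HG| = 19.10 ✓; ∠HGR = 43.50° ✓; |GR| = 29.80 ✓; ∠GRM = 35.70° ✓; |RM| = 14.80 ✓; ∠RME = 111.1° ✓; |ME| = 37.50 ✗.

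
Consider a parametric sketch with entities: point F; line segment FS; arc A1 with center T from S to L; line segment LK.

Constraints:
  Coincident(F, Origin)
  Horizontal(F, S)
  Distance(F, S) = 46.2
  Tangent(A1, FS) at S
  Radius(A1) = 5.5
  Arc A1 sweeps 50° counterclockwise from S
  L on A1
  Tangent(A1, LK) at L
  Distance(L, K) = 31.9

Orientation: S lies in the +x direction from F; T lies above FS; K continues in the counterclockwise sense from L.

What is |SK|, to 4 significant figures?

36.17

F is at the origin; F and S share the same y with |FS| = 46.2 and S on the +x side, so S = (46.20, 0.000). Since A1 is tangent to FS there, TS ⟂ FS, so T = S + (0, 5.5) = (46.20, 5.500). On A1, S sits at bearing -90° from T; a 50° counterclockwise sweep puts L at bearing -40°, so L = T + 5.5·(cos -40°, sin -40°) = (50.41, 1.965). Tangency of A1 to LK means the radius TL is perpendicular to LK, so LK runs along (−sin -40°, cos -40°); with |LK| = 31.9, K = (70.92, 26.40). Then |SK| = |K − S| = 36.17.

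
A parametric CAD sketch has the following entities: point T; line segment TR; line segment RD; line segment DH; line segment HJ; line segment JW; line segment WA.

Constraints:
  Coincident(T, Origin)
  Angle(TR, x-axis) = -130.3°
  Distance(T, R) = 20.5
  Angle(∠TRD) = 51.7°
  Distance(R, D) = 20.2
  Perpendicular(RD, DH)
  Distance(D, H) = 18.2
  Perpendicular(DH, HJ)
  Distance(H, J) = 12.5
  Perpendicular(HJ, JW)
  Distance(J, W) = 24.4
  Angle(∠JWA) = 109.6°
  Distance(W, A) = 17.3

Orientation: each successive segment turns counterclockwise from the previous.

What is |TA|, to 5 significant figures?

30.276

T is at the origin; TR runs at -130.3° with length 20.5, so R = (-13.259, -15.635). ∠TRD = 51.7° gives RD at -2.0000° from the x-axis; with |RD| = 20.2, D = (6.9285, -16.340). The perpendicularity gives DH at right angles to RD, so DH runs at 88.000°; with |DH| = 18.2, H = (7.5637, 1.8492). DH is perpendicular to HJ, so HJ runs at 178.00°; with |HJ| = 12.5, J = (-4.9287, 2.2855). HJ ⟂ JW, so JW runs at -92.000°; with |JW| = 24.4, W = (-5.7803, -22.100). ∠JWA = 109.6° gives WA at -21.600° from the x-axis; with |WA| = 17.3, A = (10.305, -28.468). Then |TA| = |A − T| = 30.276.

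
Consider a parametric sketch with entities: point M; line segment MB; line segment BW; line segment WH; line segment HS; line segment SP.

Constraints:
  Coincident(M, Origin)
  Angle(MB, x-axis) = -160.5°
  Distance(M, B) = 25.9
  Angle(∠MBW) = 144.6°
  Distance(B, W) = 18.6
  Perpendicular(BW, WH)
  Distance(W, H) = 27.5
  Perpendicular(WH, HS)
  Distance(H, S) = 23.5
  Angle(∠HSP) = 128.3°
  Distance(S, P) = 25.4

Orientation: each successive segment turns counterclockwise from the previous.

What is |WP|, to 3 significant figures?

40.0

M is at the origin; MB runs at -160.5° with length 25.9, so B = (-24.4, -8.65). ∠MBW = 144.6° gives BW at -125° from the x-axis; with |BW| = 18.6, W = (-35.1, -23.9). The perpendicularity gives WH at right angles to BW, so WH runs at -35.1°; with |WH| = 27.5, H = (-12.6, -39.7). WH is perpendicular to HS, so HS runs at 54.9°; with |HS| = 23.5, S = (0.902, -20.4). ∠HSP = 128.3° gives SP at 107° from the x-axis; with |SP| = 25.4, P = (-6.35, 3.89). Then |WP| = |P − W| = 40.0.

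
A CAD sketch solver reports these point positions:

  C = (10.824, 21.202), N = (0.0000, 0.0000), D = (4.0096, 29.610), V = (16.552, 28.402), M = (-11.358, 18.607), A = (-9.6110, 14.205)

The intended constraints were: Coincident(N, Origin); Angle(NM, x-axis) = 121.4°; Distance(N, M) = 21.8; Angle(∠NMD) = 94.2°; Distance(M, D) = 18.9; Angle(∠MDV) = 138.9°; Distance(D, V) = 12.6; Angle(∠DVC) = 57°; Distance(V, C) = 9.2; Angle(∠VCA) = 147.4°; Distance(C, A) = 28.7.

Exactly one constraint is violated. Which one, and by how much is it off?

Distance(C, A) = 28.7 — off by 7.10.

N = (0.00, 0.00) ✓; NM at 121.4° ✓; |NM| = 21.80 ✓; ∠NMD = 94.20° ✓; |MD| = 18.90 ✓; ∠MDV = 138.9° ✓; |DV| = 12.60 ✓; ∠DVC = 57.00° ✓; |VC| = 9.201 ✓; ∠VCA = 147.4° ✓; |CA| = 21.60 ✗.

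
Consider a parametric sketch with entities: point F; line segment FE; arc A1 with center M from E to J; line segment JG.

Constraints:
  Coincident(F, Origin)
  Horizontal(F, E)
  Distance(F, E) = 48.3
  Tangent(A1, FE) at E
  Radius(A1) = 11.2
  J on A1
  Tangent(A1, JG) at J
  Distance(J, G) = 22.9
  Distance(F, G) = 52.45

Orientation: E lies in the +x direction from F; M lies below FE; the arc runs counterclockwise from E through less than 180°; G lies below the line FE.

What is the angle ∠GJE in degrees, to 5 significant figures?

132.56°

F is at the origin; FE is horizontal with |FE| = 48.3 and E on the +x side, so E = (48.300, 0.0000). The tangent condition forces ME to be normal to FE, so M = E + (0, -11.2) = (48.300, -11.200). Since MJ ⟂ JG (tangency), |MG| = √(11.2² + 22.9²) = 25.492 regardless of where J sits on A1. So G lies on both circle(F, 52.45) and circle(M, 25.492); the below-FE intersection is G = (39.091, -34.970). J is the foot of the tangent from G: J = (37.141, -12.154).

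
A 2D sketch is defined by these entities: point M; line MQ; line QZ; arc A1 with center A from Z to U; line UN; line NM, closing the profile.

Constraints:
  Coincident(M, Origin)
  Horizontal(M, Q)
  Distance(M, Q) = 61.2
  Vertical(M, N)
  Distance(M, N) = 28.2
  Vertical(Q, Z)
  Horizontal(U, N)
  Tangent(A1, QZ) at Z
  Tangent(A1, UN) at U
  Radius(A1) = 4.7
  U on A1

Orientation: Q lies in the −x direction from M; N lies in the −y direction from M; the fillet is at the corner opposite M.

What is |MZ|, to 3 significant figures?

65.6

M is at the origin; M and Q share the same y with |MQ| = 61.2 and Q on the −x side, so Q = (-61.2, 0.00). M and N share the same x with |MN| = 28.2 and N on the −y side, so N = (0.00, -28.2). The virtual corner opposite M is at (-61.2, -28.2). Tangency of A1 to QZ means the radius AZ is perpendicular to QZ and A1 meets UN tangentially, so AU is at right angles to UN, with radius 4.7, so the center A sits 4.7 in from both sides at A = (-56.5, -23.5). That places the tangent points at Z = (-61.2, -23.5) on QZ and U = (-56.5, -28.2) on UN. Then |MZ| = |Z − M| = 65.6.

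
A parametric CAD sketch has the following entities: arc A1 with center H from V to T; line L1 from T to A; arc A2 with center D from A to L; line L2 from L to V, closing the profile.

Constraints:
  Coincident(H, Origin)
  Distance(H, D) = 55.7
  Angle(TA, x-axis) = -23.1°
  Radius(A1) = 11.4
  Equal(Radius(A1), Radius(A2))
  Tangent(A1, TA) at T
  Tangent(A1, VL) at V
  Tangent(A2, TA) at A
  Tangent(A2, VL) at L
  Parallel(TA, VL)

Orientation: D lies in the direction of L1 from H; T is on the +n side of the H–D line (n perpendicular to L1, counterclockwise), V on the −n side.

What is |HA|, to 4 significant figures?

56.85

Tangency of A1 to both parallel lines with radius 11.4 puts T and V at H ± 11.4·n: T = (4.473, 10.49), V = (-4.473, -10.49). Equal radii place A and L the same way about D: A = D + 11.4·n = (55.71, -11.37), L = D − 11.4·n = (46.76, -32.34). Then |HA| = |A − H| = 56.85.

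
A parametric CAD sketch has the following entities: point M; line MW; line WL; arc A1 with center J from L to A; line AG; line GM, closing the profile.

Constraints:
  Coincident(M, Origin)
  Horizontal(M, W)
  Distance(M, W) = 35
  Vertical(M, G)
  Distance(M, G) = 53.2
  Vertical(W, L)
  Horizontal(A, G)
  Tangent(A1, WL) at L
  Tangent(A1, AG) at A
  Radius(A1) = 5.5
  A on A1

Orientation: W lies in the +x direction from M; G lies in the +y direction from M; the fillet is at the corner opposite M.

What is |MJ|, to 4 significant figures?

56.09

M is at the origin; MW is horizontal with |MW| = 35.0 and W on the +x side, so W = (35.00, 0.000). MG is vertical with |MG| = 53.2 and G on the +y side, so G = (0.000, 53.20). The virtual corner opposite M is at (35.00, 53.20). The tangent condition forces JL to be normal to WL and tangency of A1 to AG means the radius JA is perpendicular to AG, with radius 5.5, so the center J sits 5.5 in from both sides at J = (29.50, 47.70). Then |MJ| = |J − M| = 56.09.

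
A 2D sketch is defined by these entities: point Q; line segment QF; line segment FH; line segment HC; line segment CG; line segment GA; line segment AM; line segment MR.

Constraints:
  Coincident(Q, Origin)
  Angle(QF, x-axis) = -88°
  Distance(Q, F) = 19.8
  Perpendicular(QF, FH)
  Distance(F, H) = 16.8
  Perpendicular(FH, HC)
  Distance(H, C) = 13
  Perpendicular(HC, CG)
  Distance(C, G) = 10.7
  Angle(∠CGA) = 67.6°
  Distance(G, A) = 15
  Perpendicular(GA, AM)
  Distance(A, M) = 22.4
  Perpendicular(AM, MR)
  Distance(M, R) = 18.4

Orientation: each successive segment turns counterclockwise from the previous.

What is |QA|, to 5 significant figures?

23.807

Q is at the origin; QF runs at -88.0° with length 19.8, so F = (0.69101, -19.788). The perpendicularity gives FH at right angles to QF, so FH runs at 2.0000°; with |FH| = 16.8, H = (17.481, -19.202). FH is perpendicular to HC, so HC runs at 92.000°; with |HC| = 13.0, C = (17.027, -6.2095). HC is perpendicular to CG, so CG runs at -178.00°; with |CG| = 10.7, G = (6.3336, -6.5830). ∠CGA = 67.6° gives GA at -65.600° from the x-axis; with |GA| = 15.0, A = (12.530, -20.243). Then |QA| = |A − Q| = 23.807.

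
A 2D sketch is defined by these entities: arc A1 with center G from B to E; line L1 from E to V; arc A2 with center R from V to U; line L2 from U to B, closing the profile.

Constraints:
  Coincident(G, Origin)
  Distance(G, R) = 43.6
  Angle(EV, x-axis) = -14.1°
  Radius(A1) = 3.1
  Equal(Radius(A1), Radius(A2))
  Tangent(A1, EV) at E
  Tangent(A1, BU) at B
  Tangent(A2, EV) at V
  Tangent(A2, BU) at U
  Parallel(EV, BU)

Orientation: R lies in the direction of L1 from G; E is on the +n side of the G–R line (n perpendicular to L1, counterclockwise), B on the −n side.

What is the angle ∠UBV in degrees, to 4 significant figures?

8.093°

Tangency of A1 to both parallel lines with radius 3.1 puts E and B at G ± 3.1·n: E = (0.7552, 3.007), B = (-0.7552, -3.007). Equal radii place V and U the same way about R: V = R + 3.1·n = (43.04, -7.615), U = R − 3.1·n = (41.53, -13.63). Then cos ∠UBV = BU·BV / (|BU||BV|), giving 8.093°.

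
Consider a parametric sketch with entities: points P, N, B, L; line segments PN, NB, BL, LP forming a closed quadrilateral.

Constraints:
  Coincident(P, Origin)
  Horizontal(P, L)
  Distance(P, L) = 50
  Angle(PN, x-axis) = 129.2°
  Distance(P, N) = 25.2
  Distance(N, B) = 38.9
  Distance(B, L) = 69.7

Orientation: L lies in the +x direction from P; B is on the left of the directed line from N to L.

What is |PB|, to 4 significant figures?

52.89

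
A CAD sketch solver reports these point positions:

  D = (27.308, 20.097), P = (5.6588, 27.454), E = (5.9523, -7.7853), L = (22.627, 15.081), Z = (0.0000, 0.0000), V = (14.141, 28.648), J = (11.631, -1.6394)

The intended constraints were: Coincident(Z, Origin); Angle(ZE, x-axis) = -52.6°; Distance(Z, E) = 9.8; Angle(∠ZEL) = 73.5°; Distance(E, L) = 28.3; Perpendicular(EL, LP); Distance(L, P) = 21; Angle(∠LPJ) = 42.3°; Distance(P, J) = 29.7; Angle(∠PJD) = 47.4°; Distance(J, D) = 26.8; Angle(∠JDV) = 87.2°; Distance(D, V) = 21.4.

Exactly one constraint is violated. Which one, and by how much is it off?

Distance(D, V) = 21.4 — off by 5.70.

Z = (0.00, 0.00) ✓; ZE at -52.60° ✓; |ZE| = 9.800 ✓; ∠ZEL = 73.50° ✓; |EL| = 28.30 ✓; ∠(EL, LP) = 90.00° ✓; |LP| = 21.00 ✓; ∠LPJ = 42.30° ✓; |PJ| = 29.70 ✓; ∠PJD = 47.40° ✓; |JD| = 26.80 ✓; ∠JDV = 87.20° ✓; |DV| = 15.70 ✗.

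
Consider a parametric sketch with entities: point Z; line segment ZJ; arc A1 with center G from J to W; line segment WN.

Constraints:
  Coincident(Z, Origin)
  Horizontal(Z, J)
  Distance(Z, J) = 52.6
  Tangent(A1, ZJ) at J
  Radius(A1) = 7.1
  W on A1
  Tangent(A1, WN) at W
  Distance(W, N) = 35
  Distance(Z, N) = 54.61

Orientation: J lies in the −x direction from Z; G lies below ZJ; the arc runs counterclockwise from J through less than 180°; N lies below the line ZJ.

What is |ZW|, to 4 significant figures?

59.41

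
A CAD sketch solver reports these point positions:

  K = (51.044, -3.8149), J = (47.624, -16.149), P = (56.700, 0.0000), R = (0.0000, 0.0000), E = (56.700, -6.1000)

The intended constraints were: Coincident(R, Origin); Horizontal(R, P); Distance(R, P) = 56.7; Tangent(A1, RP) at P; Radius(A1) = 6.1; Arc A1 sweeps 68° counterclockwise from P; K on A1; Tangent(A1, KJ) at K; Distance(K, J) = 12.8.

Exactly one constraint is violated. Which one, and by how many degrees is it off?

Tangent(A1, KJ) at K — off by 6.50°.

R = (0.00, 0.00) ✓; R.y = 0.00, P.y = 0.00 ✓; |RP| = 56.70 ✓; ∠(EP, PR) = 90.00° ✓; |EP| = 6.100 ✓; bearing(E→K) − bearing(E→P) = 68.00° ✓; |EK| = 6.100 ✓; ∠(EK, KJ) = 83.50° ✗; |KJ| = 12.80 ✓.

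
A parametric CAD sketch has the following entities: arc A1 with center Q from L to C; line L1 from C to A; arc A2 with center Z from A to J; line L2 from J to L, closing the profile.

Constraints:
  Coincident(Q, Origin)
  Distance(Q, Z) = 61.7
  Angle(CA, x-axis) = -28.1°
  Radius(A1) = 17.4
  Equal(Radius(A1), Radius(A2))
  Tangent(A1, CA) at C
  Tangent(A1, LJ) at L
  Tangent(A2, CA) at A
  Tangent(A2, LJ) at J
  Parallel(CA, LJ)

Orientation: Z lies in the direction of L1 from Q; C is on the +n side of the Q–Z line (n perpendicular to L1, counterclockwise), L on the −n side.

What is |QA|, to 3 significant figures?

64.1

The slot axis is L1's direction at -28.1°, so u = (cos -28.1°, sin -28.1°) = (0.882, -0.471) and n = (−sin -28.1°, cos -28.1°) = (0.471, 0.882). Q is at the origin and Z lies 61.7 along u from Q, so Z = 61.7·u = (54.4, -29.1). Tangency of A1 to both parallel lines with radius 17.4 puts C and L at Q ± 17.4·n: C = (8.20, 15.3), L = (-8.20, -15.3). Equal radii place A and J the same way about Z: A = Z + 17.4·n = (62.6, -13.7), J = Z − 17.4·n = (46.2, -44.4). Then |QA| = |A − Q| = 64.1.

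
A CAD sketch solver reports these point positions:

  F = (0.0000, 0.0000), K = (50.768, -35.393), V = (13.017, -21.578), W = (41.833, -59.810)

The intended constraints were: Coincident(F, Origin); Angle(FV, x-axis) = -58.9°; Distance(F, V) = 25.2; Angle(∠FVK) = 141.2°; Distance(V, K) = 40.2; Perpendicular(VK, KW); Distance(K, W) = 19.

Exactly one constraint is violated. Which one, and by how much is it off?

Distance(K, W) = 19 — off by 7.00.

F = (0.00, 0.00) ✓; FV at -58.90° ✓; |FV| = 25.20 ✓; ∠FVK = 141.2° ✓; |VK| = 40.20 ✓; ∠(VK, KW) = 90.00° ✓; |KW| = 26.00 ✗.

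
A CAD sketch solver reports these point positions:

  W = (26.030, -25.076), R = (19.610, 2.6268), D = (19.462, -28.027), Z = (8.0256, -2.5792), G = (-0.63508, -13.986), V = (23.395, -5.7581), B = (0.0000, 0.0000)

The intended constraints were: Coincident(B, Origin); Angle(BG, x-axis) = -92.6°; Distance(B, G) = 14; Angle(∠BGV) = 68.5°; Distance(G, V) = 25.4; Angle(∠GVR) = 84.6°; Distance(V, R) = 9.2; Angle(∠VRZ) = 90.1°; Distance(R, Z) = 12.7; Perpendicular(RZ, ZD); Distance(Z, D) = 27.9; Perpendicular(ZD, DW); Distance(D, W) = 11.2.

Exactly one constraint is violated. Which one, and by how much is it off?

Distance(D, W) = 11.2 — off by 4.00.

B = (0.00, 0.00) ✓; BG at -92.60° ✓; |BG| = 14.00 ✓; ∠BGV = 68.50° ✓; |GV| = 25.40 ✓; ∠GVR = 84.61° ✓; |VR| = 9.200 ✓; ∠VRZ = 90.10° ✓; |RZ| = 12.70 ✓; ∠(RZ, ZD) = 90.00° ✓; |ZD| = 27.90 ✓; ∠(ZD, DW) = 89.99° ✓; |DW| = 7.200 ✗.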